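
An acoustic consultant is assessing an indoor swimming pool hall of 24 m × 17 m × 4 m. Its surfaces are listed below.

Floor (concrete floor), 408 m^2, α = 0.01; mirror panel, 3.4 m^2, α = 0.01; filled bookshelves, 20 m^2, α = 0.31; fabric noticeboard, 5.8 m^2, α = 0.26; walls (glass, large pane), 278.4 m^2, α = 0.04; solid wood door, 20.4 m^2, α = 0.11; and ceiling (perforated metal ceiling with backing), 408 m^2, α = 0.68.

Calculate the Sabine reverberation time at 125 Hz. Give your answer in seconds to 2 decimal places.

Summing Sᵢαᵢ: 4.080 + 0.034 + 6.200 + 1.508 + 11.136 + 2.244 + 277.440 → A = 302.642 sabins.
Room volume: 1632 m³.
T = 0.161 V/A = 0.161·1632/302.642 = 0.87 s.

0.87 seconds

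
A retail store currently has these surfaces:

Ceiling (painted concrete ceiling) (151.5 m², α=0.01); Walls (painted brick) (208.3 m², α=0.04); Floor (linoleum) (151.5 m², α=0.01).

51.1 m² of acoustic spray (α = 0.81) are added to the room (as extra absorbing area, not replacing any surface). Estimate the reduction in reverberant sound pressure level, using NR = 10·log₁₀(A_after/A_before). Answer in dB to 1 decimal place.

6.7 dB

Summing Sᵢαᵢ: 1.515 + 8.332 + 1.515 → A_before = 11.362 sabins.
Added absorption = 51.1 × 0.81 = 41.391 sabins.
New total A_after = 52.753 sabins.
NR = 10·log₁₀(52.753/11.362) = 6.7 dB.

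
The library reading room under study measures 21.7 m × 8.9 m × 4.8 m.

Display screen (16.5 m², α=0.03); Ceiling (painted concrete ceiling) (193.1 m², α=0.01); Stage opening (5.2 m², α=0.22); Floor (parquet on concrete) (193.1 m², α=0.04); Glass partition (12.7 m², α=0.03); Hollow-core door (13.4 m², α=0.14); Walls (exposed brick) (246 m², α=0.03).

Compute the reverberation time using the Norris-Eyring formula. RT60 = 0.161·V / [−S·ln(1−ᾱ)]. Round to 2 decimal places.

7.02 seconds

Total surface area S = 16.5 + 193.1 + 5.2 + 193.1 + 12.7 + 13.4 + 246 = 680.0 m².
Absorption A = 16.5·0.03 + 193.1·0.01 + 5.2·0.22 + 193.1·0.04 + 12.7·0.03 + 13.4·0.14 + 246·0.03 = 20.931 sabins.
ᾱ = 20.931 / 680.0 = 0.0308.
Eyring denominator: −S ln(1−ᾱ) = 21.273.
V = 21.7 × 8.9 × 4.8 = 927.024 m³.
RT60 = 0.161 × 927.024 / 21.273 = 7.02 s.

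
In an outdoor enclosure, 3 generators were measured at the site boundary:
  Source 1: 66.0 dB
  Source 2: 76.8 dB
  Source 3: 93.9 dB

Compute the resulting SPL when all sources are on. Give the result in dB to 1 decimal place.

Sum in the linear (power) domain: Σ 10^(Lᵢ/10) = 10^(66.0/10) + 10^(76.8/10) + 10^(93.9/10) = 2.507e+09.
Back to dB: 10·log₁₀ Σ = 94.0 dB.

94.0 dB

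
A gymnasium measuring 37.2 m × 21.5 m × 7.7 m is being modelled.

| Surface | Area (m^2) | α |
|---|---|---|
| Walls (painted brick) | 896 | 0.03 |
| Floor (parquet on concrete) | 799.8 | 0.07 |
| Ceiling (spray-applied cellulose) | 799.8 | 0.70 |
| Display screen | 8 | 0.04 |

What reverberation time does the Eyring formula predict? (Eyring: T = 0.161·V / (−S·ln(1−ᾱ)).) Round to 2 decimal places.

S = Σ Sᵢ = 2503.6 m^2.
Σ(Sᵢαᵢ) = 896×0.03 + 799.8×0.07 + 799.8×0.70 + 8×0.04 = 643.046.
Mean coefficient ᾱ = A/S = 0.2568.
Eyring denominator: −S ln(1−ᾱ) = 743.044.
V = 37.2 × 21.5 × 7.7 = 6158.46 m³.
T = 0.161·V/[−S·ln(1−ᾱ)] = 0.161·6158.46/743.044 = 1.33 s.

1.33 s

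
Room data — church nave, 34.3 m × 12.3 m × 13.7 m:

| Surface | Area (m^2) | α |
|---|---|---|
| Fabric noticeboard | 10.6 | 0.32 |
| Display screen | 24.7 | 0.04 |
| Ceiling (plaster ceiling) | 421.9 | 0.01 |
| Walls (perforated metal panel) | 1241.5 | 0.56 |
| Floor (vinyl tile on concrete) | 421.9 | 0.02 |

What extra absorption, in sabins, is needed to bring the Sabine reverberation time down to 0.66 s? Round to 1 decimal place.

A₁ = Σ Sᵢαᵢ = 10.6*0.32 + 24.7*0.04 + 421.9*0.01 + 1241.5*0.56 + 421.9*0.02 = 712.277 sabins.
For T = 0.66 s, need A₂ = 0.161·V/T = 0.161·5779.893/0.66 = 1409.944 sabins.
ΔA = A₂ − A₁ = 1409.944 − 712.277 = 697.7 sabins.

697.7 sabins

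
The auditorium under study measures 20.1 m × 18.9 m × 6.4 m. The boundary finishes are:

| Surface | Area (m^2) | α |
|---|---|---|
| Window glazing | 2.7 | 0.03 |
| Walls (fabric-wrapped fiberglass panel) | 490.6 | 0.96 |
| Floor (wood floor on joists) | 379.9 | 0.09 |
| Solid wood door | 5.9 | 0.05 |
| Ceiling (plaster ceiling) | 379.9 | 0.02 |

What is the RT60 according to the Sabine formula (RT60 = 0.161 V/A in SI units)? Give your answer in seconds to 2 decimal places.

Summing Sᵢαᵢ: 0.081 + 470.976 + 34.191 + 0.295 + 7.598 → A = 513.141 sabins.
V = 20.1·18.9·6.4 = 2431.296 m³.
T = 0.161 V/A = 0.161·2431.296/513.141 = 0.76 s.

0.76 s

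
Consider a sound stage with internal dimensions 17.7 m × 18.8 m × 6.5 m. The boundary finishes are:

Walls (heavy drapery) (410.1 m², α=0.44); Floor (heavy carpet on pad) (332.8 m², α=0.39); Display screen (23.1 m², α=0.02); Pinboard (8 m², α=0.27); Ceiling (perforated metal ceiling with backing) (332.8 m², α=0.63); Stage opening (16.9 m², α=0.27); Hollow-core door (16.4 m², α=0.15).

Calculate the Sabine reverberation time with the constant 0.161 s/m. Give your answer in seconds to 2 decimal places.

0.66 seconds

A = Σ Sᵢαᵢ = 410.1*0.44 + 332.8*0.39 + 23.1*0.02 + 8*0.27 + 332.8*0.63 + 16.9*0.27 + 16.4*0.15 = 529.545 sabins.
Room volume: 2162.94 m³.
T = 0.161 V/A = 0.161·2162.94/529.545 = 0.66 s.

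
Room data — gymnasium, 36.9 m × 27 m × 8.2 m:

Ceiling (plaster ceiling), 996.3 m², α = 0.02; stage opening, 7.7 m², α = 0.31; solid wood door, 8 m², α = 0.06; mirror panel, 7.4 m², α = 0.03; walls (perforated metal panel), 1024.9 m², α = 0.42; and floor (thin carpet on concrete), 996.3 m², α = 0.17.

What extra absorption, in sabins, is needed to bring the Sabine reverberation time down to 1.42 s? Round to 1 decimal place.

303.4 sabins

Equivalent absorption area: A₁ = 996.3*0.02 + 7.7*0.31 + 8*0.06 + 7.4*0.03 + 1024.9*0.42 + 996.3*0.17 = 622.844 m².
V = 8169.66 m³. Required absorption A₂ = 0.161 × 8169.66 / 1.42 = 926.278 sabins.
Shortfall: 926.278 − 622.844 = 303.4 sabins.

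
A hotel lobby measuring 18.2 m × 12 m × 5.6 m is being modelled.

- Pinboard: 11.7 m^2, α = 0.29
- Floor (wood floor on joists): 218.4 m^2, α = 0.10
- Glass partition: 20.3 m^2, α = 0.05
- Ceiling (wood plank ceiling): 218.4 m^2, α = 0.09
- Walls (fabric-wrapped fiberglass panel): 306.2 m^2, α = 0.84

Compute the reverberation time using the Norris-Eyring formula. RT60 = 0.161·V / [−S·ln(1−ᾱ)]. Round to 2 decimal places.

S = Σ Sᵢ = 775.0 m^2.
Absorption A = 11.7×0.29 + 218.4×0.10 + 20.3×0.05 + 218.4×0.09 + 306.2×0.84 = 303.112 sabins.
ᾱ = 303.112 / 775.0 = 0.3911.
−S·ln(1−ᾱ) = −775.0 × ln(1 − 0.3911) = 384.478.
V = 18.2 × 12 × 5.6 = 1223.04 m³.
RT60 = 0.161 × 1223.04 / 384.478 = 0.51 s.

0.51 sec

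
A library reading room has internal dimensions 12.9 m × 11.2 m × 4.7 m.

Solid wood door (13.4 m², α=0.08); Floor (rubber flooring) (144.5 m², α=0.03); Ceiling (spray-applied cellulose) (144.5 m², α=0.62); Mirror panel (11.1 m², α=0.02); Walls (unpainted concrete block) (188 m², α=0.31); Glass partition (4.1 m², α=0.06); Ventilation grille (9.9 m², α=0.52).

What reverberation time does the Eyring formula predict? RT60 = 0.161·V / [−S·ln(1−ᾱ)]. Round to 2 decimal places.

Total surface area S = 13.4 + 144.5 + 144.5 + 11.1 + 188 + 4.1 + 9.9 = 515.5 m².
Absorption A = 13.4·0.08 + 144.5·0.03 + 144.5·0.62 + 11.1·0.02 + 188·0.31 + 4.1·0.06 + 9.9·0.52 = 158.893 sabins.
ᾱ = 158.893 / 515.5 = 0.3082.
−S·ln(1−ᾱ) = −515.5 × ln(1 − 0.3082) = 189.940.
V = 12.9 × 11.2 × 4.7 = 679.056 m³.
T = 0.161·V/[−S·ln(1−ᾱ)] = 0.161·679.056/189.940 = 0.58 s.

0.58 s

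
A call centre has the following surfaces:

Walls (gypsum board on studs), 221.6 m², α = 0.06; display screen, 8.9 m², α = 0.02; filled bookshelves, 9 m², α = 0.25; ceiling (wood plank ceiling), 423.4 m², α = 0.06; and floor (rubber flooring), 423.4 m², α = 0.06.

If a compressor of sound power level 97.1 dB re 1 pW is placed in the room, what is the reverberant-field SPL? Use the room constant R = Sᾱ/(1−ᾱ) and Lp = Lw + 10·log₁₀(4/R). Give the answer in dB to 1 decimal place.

A = 66.532 sabins; S = 1086.3 m².
ᾱ = 66.532/1086.3 = 0.0612; R = Sᾱ/(1−ᾱ) = 66.532/(1−0.0612) = 70.869 m².
Lp = Lw + 10 log₁₀(4/R) = 97.1 -12.48 = 84.6 dB.

84.6 dB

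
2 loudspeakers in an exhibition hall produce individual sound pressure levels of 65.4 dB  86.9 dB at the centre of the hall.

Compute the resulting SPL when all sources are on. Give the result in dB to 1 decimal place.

Σ 10^(Lᵢ/10) = 4.932e+08.
Combined level = 10 log₁₀(4.932e+08) = 86.9 dB.

86.9 dB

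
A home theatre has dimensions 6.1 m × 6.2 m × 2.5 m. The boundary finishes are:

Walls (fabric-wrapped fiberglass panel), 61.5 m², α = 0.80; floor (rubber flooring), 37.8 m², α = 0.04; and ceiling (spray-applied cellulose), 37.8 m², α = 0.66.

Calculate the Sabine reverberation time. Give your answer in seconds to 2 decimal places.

0.20 s

Summing Sᵢαᵢ: 49.200 + 1.512 + 24.948 → A = 75.660 sabins.
V = 6.1·6.2·2.5 = 94.55 m³.
Sabine: RT60 = 0.161 × 94.55 / 75.660 = 0.20 s.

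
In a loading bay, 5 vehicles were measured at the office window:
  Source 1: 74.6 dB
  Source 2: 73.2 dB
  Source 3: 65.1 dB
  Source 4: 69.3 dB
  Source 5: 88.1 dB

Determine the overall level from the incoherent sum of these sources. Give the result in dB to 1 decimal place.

Σ 10^(Lᵢ/10) = 7.071e+08.
L_total = 10·log₁₀(7.071e+08) = 88.5 dB.

88.5 dB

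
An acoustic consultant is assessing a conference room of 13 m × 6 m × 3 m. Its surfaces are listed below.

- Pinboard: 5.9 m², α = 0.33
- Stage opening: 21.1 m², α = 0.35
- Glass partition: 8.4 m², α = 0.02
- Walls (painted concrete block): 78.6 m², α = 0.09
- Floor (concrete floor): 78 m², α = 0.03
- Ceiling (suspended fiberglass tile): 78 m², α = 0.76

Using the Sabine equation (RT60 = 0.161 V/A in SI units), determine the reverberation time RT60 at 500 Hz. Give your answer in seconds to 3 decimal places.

A = Σ Sᵢαᵢ = 5.9×0.33 + 21.1×0.35 + 8.4×0.02 + 78.6×0.09 + 78×0.03 + 78×0.76 = 78.194 sabins.
Volume V = 13 × 6 × 3 = 234 m³.
RT60 = 0.161 · V / A = 0.161 × 234 / 78.194 = 0.482 s.

0.482 seconds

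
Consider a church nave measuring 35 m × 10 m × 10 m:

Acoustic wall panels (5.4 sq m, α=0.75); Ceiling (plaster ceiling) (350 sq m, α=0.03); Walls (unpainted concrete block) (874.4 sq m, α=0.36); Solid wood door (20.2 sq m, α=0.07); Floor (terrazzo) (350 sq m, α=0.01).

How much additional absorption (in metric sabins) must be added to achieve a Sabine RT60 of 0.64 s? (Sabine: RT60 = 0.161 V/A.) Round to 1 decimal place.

A₁ = Σ Sᵢαᵢ = 5.4·0.75 + 350·0.03 + 874.4·0.36 + 20.2·0.07 + 350·0.01 = 334.248 sabins.
V = 3500 m³. Required absorption A₂ = 0.161 × 3500 / 0.64 = 880.469 sabins.
ΔA = A₂ − A₁ = 880.469 − 334.248 = 546.2 sabins.

546.2 sabins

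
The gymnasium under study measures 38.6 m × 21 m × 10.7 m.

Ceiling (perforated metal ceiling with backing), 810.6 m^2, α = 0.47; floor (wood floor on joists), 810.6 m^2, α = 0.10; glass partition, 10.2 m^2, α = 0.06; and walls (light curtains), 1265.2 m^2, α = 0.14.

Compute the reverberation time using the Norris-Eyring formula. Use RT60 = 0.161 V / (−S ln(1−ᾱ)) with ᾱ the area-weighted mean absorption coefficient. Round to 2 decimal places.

S = Σ Sᵢ = 2896.6 m^2.
Σ(Sᵢαᵢ) = 810.6·0.47 + 810.6·0.10 + 10.2·0.06 + 1265.2·0.14 = 639.782.
Mean coefficient ᾱ = A/S = 0.2209.
−S·ln(1−ᾱ) = −2896.6 × ln(1 − 0.2209) = 723.037.
V = 38.6 × 21 × 10.7 = 8673.42 m³.
T = 0.161·V/[−S·ln(1−ᾱ)] = 0.161·8673.42/723.037 = 1.93 s.

1.93 s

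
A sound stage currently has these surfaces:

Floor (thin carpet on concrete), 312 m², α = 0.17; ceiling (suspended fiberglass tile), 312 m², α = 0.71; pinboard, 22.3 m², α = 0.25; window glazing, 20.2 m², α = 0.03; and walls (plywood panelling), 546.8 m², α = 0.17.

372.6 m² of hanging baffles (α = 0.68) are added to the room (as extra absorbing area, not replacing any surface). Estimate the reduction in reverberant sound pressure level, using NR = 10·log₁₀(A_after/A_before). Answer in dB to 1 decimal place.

Summing Sᵢαᵢ: 53.040 + 221.520 + 5.575 + 0.606 + 92.956 → A_before = 373.697 sabins.
Added absorption = 372.6 × 0.68 = 253.368 sabins.
New total A_after = 627.065 sabins.
Reduction = 10 log₁₀(A_after/A_before) = 10 log₁₀(1.6780) = 2.2 dB.

2.2 dB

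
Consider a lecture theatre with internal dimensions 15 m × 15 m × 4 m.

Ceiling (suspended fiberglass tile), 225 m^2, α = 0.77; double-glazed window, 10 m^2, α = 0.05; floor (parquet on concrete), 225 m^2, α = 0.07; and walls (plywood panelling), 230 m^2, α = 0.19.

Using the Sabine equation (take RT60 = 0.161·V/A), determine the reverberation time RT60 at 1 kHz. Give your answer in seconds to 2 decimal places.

0.62 sec

Equivalent absorption area: A = 225×0.77 + 10×0.05 + 225×0.07 + 230×0.19 = 233.200 m^2.
Volume V = 15 × 15 × 4 = 900 m³.
Sabine: RT60 = 0.161 × 900 / 233.200 = 0.62 s.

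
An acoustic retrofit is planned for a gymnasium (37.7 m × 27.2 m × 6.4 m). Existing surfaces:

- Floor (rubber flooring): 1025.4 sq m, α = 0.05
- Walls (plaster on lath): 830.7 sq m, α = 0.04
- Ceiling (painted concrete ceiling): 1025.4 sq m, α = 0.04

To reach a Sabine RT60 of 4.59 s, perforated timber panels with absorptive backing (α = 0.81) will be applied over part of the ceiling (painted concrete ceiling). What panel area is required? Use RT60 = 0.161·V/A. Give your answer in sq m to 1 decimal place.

136.0

Total absorption A₁ = 1025.4*0.05 + 830.7*0.04 + 1025.4*0.04
  = 51.270 + 33.228 + 41.016 = 125.514 sq m sabins.
Required A₂ = 0.161·6562.816/4.59 = 230.199 sabins.
ΔA needed = 230.199 − 125.514 = 104.685 sabins.
Each sq m of panel replacing the ceiling (painted concrete ceiling) adds (0.81 − 0.04) = 0.77 sabins.
Area = ΔA/Δα = 104.685/0.77 = 136.0 sq m.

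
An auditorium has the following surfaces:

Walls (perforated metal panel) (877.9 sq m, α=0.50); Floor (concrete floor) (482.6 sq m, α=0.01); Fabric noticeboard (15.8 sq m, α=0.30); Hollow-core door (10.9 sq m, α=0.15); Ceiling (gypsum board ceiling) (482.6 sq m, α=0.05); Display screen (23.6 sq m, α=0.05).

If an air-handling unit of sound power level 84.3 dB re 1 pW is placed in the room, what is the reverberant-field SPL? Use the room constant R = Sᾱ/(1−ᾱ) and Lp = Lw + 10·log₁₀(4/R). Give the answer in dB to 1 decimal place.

62.3 dB

Σ(Sᵢαᵢ) = 877.9·0.50 + 482.6·0.01 + 15.8·0.30 + 10.9·0.15 + 482.6·0.05 + 23.6·0.05 = 475.461; total area S = 1893.4 sq m.
ᾱ = 475.461/1893.4 = 0.2511; R = Sᾱ/(1−ᾱ) = 475.461/(1−0.2511) = 634.879 sq m.
Lp = 84.3 + 10·log₁₀(4/634.879) = 84.3 + (-22.01) = 62.3 dB.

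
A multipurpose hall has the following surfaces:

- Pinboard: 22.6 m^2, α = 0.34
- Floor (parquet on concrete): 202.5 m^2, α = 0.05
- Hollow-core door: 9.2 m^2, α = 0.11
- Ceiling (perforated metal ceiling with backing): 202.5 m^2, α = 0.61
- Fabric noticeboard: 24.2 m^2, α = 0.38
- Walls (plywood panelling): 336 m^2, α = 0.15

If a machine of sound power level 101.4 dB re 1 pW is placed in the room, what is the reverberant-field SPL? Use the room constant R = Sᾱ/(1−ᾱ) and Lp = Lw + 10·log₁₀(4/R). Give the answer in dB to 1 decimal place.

Σ(Sᵢαᵢ) = 22.6·0.34 + 202.5·0.05 + 9.2·0.11 + 202.5·0.61 + 24.2·0.38 + 336·0.15 = 201.942; total area S = 797.0 m^2.
ᾱ = 201.942/797.0 = 0.2534; R = Sᾱ/(1−ᾱ) = 201.942/(1−0.2534) = 270.482 m^2.
Lp = Lw + 10 log₁₀(4/R) = 101.4 -18.30 = 83.1 dB.

83.1 dB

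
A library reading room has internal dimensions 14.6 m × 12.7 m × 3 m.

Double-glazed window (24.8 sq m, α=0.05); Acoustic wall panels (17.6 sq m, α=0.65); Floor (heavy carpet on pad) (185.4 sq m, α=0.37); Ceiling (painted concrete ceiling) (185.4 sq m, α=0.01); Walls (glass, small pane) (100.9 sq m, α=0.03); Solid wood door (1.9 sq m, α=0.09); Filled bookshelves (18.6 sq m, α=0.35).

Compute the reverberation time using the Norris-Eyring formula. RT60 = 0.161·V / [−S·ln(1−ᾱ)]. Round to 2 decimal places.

Total surface area S = 24.8 + 17.6 + 185.4 + 185.4 + 100.9 + 1.9 + 18.6 = 534.6 sq m.
Absorption A = 24.8·0.05 + 17.6·0.65 + 185.4·0.37 + 185.4·0.01 + 100.9·0.03 + 1.9·0.09 + 18.6·0.35 = 92.840 sabins.
ᾱ = 92.840 / 534.6 = 0.1737.
Eyring denominator: −S ln(1−ᾱ) = 102.000.
V = 14.6 × 12.7 × 3 = 556.26 m³.
T = 0.161·V/[−S·ln(1−ᾱ)] = 0.161·556.26/102.000 = 0.88 s.

0.88 s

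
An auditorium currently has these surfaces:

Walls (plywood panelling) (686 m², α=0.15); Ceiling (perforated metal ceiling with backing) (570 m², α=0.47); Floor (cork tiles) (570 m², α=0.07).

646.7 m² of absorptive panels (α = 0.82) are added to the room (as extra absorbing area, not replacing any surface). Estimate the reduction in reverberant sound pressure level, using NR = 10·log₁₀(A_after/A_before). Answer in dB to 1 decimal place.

Summing Sᵢαᵢ: 102.900 + 267.900 + 39.900 → A_before = 410.700 sabins.
Treatment contributes 646.7·0.82 = 530.294 sabins.
New total A_after = 940.994 sabins.
NR = 10·log₁₀(940.994/410.700) = 3.6 dB.

3.6 dB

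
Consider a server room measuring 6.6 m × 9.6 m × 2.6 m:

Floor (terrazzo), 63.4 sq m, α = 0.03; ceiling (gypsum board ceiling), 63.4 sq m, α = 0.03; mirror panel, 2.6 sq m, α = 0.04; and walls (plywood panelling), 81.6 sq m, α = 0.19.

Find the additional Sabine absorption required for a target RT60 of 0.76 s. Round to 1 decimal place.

Equivalent absorption area: A₁ = 63.4*0.03 + 63.4*0.03 + 2.6*0.04 + 81.6*0.19 = 19.412 sq m.
V = 164.736 m³. Required absorption A₂ = 0.161 × 164.736 / 0.76 = 34.898 sabins.
Additional absorption ΔA = 34.898 − 19.412 = 15.5 sabins.

15.5 sabins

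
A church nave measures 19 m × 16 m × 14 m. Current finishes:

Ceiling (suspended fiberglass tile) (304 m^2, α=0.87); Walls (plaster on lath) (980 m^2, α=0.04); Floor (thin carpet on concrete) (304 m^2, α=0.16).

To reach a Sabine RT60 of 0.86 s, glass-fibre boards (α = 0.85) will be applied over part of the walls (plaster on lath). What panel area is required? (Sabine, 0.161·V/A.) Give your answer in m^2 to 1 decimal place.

Equivalent absorption area: A₁ = 304×0.87 + 980×0.04 + 304×0.16 = 352.320 m^2.
Required A₂ = 0.161·4256/0.86 = 796.763 sabins.
ΔA needed = 796.763 − 352.320 = 444.443 sabins.
Each m^2 of panel replacing the walls (plaster on lath) adds (0.85 − 0.04) = 0.81 sabins.
Panel area = 444.443 / 0.81 = 548.7 m^2.

548.7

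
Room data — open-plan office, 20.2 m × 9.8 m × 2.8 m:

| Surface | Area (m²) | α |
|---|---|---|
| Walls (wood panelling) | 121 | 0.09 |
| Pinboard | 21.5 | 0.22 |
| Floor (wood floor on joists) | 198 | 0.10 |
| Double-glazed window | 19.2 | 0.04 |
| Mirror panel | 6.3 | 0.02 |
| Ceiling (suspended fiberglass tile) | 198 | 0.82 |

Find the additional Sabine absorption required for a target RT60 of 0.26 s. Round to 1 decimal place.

144.6 sabins

Equivalent absorption area: A₁ = 121*0.09 + 21.5*0.22 + 198*0.10 + 19.2*0.04 + 6.3*0.02 + 198*0.82 = 198.674 m².
V = 554.288 m³. Required absorption A₂ = 0.161 × 554.288 / 0.26 = 343.232 sabins.
Additional absorption ΔA = 343.232 − 198.674 = 144.6 sabins.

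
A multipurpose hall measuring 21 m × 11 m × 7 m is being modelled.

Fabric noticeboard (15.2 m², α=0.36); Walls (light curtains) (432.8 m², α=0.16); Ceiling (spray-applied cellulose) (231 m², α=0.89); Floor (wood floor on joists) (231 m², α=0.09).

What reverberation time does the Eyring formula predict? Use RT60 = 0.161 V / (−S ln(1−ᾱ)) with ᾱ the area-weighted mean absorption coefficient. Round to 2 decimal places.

0.71 seconds

S = Σ Sᵢ = 910.0 m².
Absorption A = 15.2·0.36 + 432.8·0.16 + 231·0.89 + 231·0.09 = 301.100 sabins.
Mean coefficient ᾱ = A/S = 0.3309.
−S·ln(1−ᾱ) = −910.0 × ln(1 − 0.3309) = 365.658.
V = 21 × 11 × 7 = 1617 m³.
T = 0.161·V/[−S·ln(1−ᾱ)] = 0.161·1617/365.658 = 0.71 s.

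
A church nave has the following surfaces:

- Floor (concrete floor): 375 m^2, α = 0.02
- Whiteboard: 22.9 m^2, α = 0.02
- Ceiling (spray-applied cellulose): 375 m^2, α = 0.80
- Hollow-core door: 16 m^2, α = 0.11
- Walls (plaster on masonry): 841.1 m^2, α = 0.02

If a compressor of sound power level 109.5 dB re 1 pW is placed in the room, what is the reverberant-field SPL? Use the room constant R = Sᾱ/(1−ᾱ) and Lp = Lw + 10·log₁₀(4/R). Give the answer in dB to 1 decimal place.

89.4 dB

A = 326.540 sabins; S = 1630.0 m^2.
ᾱ = 326.540/1630.0 = 0.2003; R = Sᾱ/(1−ᾱ) = 326.540/(1−0.2003) = 408.328 m^2.
Lp = Lw + 10 log₁₀(4/R) = 109.5 -20.09 = 89.4 dB.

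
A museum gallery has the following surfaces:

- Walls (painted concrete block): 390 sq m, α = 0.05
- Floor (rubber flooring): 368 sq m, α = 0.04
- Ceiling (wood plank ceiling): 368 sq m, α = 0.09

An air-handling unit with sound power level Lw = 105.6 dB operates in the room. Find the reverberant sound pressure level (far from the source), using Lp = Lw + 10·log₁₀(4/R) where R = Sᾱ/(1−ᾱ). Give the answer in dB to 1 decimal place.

A = 67.340 sabins; S = 1126.0 sq m.
ᾱ = 0.0598, so room constant R = A/(1−ᾱ) = 71.623 sq m.
Lp = 105.6 + 10·log₁₀(4/71.623) = 105.6 + (-12.53) = 93.1 dB.

93.1 dB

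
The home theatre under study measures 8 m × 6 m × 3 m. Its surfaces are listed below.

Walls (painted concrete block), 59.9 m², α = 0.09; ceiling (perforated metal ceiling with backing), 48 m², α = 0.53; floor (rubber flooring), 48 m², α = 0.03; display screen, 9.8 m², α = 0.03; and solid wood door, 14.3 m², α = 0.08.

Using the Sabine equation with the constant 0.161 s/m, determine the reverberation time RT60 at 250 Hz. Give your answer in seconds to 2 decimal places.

0.69 s

A = Σ Sᵢαᵢ = 59.9·0.09 + 48·0.53 + 48·0.03 + 9.8·0.03 + 14.3·0.08 = 33.709 sabins.
V = 8·6·3 = 144 m³.
T = 0.161 V/A = 0.161·144/33.709 = 0.69 s.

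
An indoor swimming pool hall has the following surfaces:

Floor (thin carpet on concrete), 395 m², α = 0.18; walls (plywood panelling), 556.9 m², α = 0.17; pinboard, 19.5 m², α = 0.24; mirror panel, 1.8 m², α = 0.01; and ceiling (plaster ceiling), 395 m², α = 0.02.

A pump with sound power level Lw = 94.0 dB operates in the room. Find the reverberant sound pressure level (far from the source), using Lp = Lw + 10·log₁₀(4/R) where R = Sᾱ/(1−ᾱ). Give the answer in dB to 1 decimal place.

76.9 dB

Σ(Sᵢαᵢ) = 395×0.18 + 556.9×0.17 + 19.5×0.24 + 1.8×0.01 + 395×0.02 = 178.371; total area S = 1368.2 m².
ᾱ = 178.371/1368.2 = 0.1304; R = Sᾱ/(1−ᾱ) = 178.371/(1−0.1304) = 205.118 m².
Lp = Lw + 10 log₁₀(4/R) = 94.0 -17.10 = 76.9 dB.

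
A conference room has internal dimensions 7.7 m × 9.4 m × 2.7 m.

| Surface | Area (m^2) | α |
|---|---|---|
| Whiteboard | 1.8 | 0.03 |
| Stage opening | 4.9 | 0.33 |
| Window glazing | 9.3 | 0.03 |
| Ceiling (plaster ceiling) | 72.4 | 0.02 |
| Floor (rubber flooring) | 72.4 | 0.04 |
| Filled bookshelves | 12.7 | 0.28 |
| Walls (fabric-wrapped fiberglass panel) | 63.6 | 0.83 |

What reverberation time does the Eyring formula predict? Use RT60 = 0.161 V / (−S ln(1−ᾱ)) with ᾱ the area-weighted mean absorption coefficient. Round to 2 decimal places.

S = Σ Sᵢ = 237.1 m^2.
Σ(Sᵢαᵢ) = 1.8×0.03 + 4.9×0.33 + 9.3×0.03 + 72.4×0.02 + 72.4×0.04 + 12.7×0.28 + 63.6×0.83 = 62.638.
Mean coefficient ᾱ = A/S = 0.2642.
−S·ln(1−ᾱ) = −237.1 × ln(1 − 0.2642) = 72.742.
V = 7.7 × 9.4 × 2.7 = 195.426 m³.
T = 0.161·V/[−S·ln(1−ᾱ)] = 0.161·195.426/72.742 = 0.43 s.

0.43 s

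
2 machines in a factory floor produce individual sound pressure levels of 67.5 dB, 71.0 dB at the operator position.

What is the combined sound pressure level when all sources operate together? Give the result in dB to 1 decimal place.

72.6 dB

Converting to relative power and adding: 10^(67.5/10) + 10^(71.0/10) = 1.821e+07.
L_total = 10·log₁₀(1.821e+07) = 72.6 dB.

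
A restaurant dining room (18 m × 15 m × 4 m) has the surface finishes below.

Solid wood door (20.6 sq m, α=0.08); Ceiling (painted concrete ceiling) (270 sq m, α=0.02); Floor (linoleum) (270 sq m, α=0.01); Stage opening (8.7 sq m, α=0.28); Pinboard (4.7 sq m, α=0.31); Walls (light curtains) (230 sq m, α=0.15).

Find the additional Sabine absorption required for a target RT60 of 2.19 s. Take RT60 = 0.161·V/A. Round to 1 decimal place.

31.3 sabins

Total absorption A₁ = 20.6×0.08 + 270×0.02 + 270×0.01 + 8.7×0.28 + 4.7×0.31 + 230×0.15
  = 1.648 + 5.400 + 2.700 + 2.436 + 1.457 + 34.500 = 48.141 sq m sabins.
Target A₂ = 0.161·1080/2.19 = 79.397 sabins (V = 1080 m³).
Shortfall: 79.397 − 48.141 = 31.3 sabins.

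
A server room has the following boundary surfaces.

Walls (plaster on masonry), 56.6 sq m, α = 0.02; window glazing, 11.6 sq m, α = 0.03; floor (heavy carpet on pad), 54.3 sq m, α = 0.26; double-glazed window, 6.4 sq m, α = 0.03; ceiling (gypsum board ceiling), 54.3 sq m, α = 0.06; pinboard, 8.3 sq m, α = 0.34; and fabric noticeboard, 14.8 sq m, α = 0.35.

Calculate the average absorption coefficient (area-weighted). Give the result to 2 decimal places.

Total surface area S = 206.3 sq m.
A = 56.6×0.02 + 11.6×0.03 + 54.3×0.26 + 6.4×0.03 + 54.3×0.06 + 8.3×0.34 + 14.8×0.35 = 27.050 sabins.
ᾱ = A/S = 0.13.

0.13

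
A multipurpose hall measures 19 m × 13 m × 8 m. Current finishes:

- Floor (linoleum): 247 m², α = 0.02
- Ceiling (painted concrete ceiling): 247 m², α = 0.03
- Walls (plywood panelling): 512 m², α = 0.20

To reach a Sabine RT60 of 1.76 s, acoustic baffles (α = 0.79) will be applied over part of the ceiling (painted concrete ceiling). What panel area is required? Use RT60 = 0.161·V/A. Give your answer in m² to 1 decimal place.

86.9

A₁ = Σ Sᵢαᵢ = 247*0.02 + 247*0.03 + 512*0.20 = 114.750 sabins.
V = 1976 m³. Target absorption A₂ = 0.161 × 1976 / 1.76 = 180.759 sabins.
ΔA needed = 180.759 − 114.750 = 66.009 sabins.
Net gain per m²: Δα = 0.79 − 0.03 = 0.76.
Area = ΔA/Δα = 66.009/0.76 = 86.9 m².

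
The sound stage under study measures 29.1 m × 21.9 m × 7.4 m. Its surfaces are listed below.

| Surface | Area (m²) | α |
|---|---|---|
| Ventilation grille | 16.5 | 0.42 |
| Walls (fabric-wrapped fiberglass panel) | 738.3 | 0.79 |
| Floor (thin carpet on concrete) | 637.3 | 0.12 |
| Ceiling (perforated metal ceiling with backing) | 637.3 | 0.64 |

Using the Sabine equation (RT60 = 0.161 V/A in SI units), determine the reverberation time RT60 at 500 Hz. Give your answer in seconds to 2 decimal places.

0.71 s

Equivalent absorption area: A = 16.5·0.42 + 738.3·0.79 + 637.3·0.12 + 637.3·0.64 = 1074.535 m².
Room volume: 4715.946 m³.
Sabine: RT60 = 0.161 × 4715.946 / 1074.535 = 0.71 s.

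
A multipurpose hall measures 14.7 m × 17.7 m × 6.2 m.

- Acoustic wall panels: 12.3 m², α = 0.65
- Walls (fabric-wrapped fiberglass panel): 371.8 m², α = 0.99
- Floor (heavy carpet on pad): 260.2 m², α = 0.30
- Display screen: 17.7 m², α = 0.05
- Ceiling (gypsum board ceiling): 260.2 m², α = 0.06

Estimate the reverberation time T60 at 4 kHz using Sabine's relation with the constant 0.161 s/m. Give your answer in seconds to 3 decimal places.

0.552 s

Equivalent absorption area: A = 12.3×0.65 + 371.8×0.99 + 260.2×0.30 + 17.7×0.05 + 260.2×0.06 = 470.634 m².
Volume V = 14.7 × 17.7 × 6.2 = 1613.178 m³.
Sabine: RT60 = 0.161 × 1613.178 / 470.634 = 0.552 s.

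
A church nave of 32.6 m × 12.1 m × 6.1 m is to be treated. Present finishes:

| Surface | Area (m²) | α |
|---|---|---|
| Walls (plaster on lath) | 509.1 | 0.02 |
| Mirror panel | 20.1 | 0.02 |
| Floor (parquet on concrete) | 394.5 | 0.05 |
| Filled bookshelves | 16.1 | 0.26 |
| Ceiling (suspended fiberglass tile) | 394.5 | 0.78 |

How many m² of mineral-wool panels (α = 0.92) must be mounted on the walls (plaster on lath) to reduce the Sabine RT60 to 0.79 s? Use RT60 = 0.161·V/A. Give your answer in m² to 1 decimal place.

Equivalent absorption area: A₁ = 509.1*0.02 + 20.1*0.02 + 394.5*0.05 + 16.1*0.26 + 394.5*0.78 = 342.205 m².
Required A₂ = 0.161·2406.206/0.79 = 490.379 sabins.
Absorption to add: 490.379 − 342.205 = 148.174 sabins.
Net gain per m²: Δα = 0.92 − 0.02 = 0.90.
Area = ΔA/Δα = 148.174/0.90 = 164.6 m².

164.6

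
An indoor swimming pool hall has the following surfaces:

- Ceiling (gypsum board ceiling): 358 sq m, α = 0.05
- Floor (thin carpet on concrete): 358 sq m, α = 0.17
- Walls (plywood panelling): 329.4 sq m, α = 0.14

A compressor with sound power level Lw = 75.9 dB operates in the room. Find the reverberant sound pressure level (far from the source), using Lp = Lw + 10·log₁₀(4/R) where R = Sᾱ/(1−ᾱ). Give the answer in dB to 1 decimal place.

Σ(Sᵢαᵢ) = 358·0.05 + 358·0.17 + 329.4·0.14 = 124.876; total area S = 1045.4 sq m.
ᾱ = 124.876/1045.4 = 0.1195; R = Sᾱ/(1−ᾱ) = 124.876/(1−0.1195) = 141.824 sq m.
Lp = Lw + 10 log₁₀(4/R) = 75.9 -15.50 = 60.4 dB.

60.4 dB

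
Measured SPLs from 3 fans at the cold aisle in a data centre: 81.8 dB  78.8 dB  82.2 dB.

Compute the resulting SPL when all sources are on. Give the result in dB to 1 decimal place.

85.9 dB

Σ 10^(Lᵢ/10) = 3.932e+08.
Back to dB: 10·log₁₀ Σ = 85.9 dB.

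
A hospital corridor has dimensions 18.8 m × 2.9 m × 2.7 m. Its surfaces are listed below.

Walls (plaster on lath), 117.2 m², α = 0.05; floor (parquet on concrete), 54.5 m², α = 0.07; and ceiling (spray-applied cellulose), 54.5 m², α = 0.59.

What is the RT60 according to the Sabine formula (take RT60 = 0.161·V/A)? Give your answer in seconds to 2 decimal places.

Summing Sᵢαᵢ: 5.860 + 3.815 + 32.155 → A = 41.830 sabins.
Room volume: 147.204 m³.
RT60 = 0.161 · V / A = 0.161 × 147.204 / 41.830 = 0.57 s.

0.57 seconds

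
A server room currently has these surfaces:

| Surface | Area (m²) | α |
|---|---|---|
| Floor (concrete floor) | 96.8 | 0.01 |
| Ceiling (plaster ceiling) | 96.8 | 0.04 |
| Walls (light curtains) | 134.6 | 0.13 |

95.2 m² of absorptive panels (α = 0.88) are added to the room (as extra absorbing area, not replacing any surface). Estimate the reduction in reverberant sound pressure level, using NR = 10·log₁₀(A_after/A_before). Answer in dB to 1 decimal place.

Total absorption A_before = 96.8×0.01 + 96.8×0.04 + 134.6×0.13
  = 0.968 + 3.872 + 17.498 = 22.338 m² sabins.
Added absorption = 95.2 × 0.88 = 83.776 sabins.
A_after = 22.338 + 83.776 = 106.114 sabins.
NR = 10·log₁₀(106.114/22.338) = 6.8 dB.

6.8 dB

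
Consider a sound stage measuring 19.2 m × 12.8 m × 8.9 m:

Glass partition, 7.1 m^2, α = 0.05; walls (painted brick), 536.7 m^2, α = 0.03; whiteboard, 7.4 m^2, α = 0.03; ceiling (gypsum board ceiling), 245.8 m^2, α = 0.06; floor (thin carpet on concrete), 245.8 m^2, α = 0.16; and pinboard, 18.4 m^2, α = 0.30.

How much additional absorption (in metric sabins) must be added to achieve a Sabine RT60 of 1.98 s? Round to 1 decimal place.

101.6 sabins

Summing Sᵢαᵢ: 0.355 + 16.101 + 0.222 + 14.748 + 39.328 + 5.520 → A₁ = 76.274 sabins.
For T = 1.98 s, need A₂ = 0.161·V/T = 0.161·2187.264/1.98 = 177.853 sabins.
ΔA = A₂ − A₁ = 177.853 − 76.274 = 101.6 sabins.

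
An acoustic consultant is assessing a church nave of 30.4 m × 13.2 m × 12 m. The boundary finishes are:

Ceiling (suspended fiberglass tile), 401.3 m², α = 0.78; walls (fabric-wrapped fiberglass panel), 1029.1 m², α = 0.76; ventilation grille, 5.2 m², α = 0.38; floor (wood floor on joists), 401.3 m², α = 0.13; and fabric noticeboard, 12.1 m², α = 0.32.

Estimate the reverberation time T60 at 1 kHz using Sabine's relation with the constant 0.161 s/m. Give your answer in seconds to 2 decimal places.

0.67 seconds

Total absorption A = 401.3×0.78 + 1029.1×0.76 + 5.2×0.38 + 401.3×0.13 + 12.1×0.32
  = 313.014 + 782.116 + 1.976 + 52.169 + 3.872 = 1153.147 m² sabins.
Room volume: 4815.36 m³.
Sabine: RT60 = 0.161 × 4815.36 / 1153.147 = 0.67 s.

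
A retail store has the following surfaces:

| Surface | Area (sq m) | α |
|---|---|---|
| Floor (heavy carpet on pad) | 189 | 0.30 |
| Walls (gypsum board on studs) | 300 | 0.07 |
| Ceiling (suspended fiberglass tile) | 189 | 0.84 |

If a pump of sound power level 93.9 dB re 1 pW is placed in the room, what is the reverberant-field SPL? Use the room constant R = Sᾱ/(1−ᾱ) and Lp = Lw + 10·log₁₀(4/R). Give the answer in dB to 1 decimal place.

A = 236.460 sabins; S = 678.0 sq m.
ᾱ = 0.3488, so room constant R = A/(1−ᾱ) = 363.114 sq m.
Lp = Lw + 10 log₁₀(4/R) = 93.9 -19.58 = 74.3 dB.

74.3 dB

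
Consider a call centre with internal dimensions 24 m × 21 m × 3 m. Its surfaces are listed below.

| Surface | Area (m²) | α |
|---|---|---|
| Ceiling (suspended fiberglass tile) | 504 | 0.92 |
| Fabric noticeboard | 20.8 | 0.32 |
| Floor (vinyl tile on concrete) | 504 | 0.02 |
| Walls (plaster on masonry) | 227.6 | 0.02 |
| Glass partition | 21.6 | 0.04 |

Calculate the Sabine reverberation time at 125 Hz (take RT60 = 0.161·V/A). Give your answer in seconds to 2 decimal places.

0.50 sec

Total absorption A = 504·0.92 + 20.8·0.32 + 504·0.02 + 227.6·0.02 + 21.6·0.04
  = 463.680 + 6.656 + 10.080 + 4.552 + 0.864 = 485.832 m² sabins.
Volume V = 24 × 21 × 3 = 1512 m³.
T = 0.161 V/A = 0.161·1512/485.832 = 0.50 s.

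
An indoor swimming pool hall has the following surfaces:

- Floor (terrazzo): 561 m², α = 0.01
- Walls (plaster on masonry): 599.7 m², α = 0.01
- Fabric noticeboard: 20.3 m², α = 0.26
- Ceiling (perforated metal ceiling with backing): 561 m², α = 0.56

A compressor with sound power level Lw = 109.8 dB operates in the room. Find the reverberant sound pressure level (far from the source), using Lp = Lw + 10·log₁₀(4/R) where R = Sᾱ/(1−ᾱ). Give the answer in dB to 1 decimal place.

A = 331.045 sabins; S = 1742.0 m².
ᾱ = 331.045/1742.0 = 0.1900; R = Sᾱ/(1−ᾱ) = 331.045/(1−0.1900) = 408.698 m².
Lp = 109.8 + 10·log₁₀(4/408.698) = 109.8 + (-20.09) = 89.7 dB.

89.7 dB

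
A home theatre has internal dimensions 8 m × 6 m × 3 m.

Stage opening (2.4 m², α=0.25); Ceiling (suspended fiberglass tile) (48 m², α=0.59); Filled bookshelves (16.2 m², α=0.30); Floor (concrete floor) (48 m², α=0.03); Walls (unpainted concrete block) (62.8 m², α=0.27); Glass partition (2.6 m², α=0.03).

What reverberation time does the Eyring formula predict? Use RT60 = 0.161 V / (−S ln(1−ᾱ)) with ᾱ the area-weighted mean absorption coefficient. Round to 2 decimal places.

Total surface area S = 2.4 + 48 + 16.2 + 48 + 62.8 + 2.6 = 180.0 m².
Σ(Sᵢαᵢ) = 2.4×0.25 + 48×0.59 + 16.2×0.30 + 48×0.03 + 62.8×0.27 + 2.6×0.03 = 52.254.
Mean coefficient ᾱ = A/S = 0.2903.
−S·ln(1−ᾱ) = −180.0 × ln(1 − 0.2903) = 61.724.
V = 8 × 6 × 3 = 144 m³.
RT60 = 0.161 × 144 / 61.724 = 0.38 s.

0.38 s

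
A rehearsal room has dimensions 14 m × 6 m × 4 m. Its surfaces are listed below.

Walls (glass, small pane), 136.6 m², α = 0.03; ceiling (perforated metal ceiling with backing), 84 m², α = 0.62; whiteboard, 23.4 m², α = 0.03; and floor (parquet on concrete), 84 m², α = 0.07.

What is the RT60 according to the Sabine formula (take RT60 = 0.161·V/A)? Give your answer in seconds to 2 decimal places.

Equivalent absorption area: A = 136.6×0.03 + 84×0.62 + 23.4×0.03 + 84×0.07 = 62.760 m².
V = 14·6·4 = 336 m³.
Sabine: RT60 = 0.161 × 336 / 62.760 = 0.86 s.

0.86 seconds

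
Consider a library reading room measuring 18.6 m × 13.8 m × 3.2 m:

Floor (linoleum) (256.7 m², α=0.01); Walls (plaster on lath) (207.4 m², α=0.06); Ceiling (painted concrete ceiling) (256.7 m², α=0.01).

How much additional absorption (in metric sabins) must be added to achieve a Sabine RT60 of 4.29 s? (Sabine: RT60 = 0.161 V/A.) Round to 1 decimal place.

13.2 sabins

A₁ = Σ Sᵢαᵢ = 256.7·0.01 + 207.4·0.06 + 256.7·0.01 = 17.578 sabins.
Target A₂ = 0.161·821.376/4.29 = 30.826 sabins (V = 821.376 m³).
Additional absorption ΔA = 30.826 − 17.578 = 13.2 sabins.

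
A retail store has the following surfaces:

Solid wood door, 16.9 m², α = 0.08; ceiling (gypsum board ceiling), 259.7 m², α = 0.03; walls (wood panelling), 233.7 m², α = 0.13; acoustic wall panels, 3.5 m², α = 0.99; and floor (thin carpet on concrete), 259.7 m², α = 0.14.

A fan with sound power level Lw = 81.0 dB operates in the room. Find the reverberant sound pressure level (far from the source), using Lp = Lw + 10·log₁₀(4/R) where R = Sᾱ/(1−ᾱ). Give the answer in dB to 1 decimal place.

A = 79.347 sabins; S = 773.5 m².
ᾱ = 0.1026, so room constant R = A/(1−ᾱ) = 88.419 m².
Lp = Lw + 10 log₁₀(4/R) = 81.0 -13.44 = 67.6 dB.

67.6 dB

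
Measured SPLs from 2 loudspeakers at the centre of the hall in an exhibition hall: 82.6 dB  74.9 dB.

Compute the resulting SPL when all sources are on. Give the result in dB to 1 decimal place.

83.3 dB

Σ 10^(Lᵢ/10) = 2.129e+08.
L_total = 10·log₁₀(2.129e+08) = 83.3 dB.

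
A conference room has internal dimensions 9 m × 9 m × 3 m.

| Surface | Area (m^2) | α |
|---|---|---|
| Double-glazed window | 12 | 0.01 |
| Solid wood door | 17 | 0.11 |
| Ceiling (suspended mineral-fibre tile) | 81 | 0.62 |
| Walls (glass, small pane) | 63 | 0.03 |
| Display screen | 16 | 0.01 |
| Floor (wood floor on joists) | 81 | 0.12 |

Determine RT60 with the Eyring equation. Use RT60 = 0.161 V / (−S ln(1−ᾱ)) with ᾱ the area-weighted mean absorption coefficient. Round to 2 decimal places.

0.54 s

S = Σ Sᵢ = 270.0 m^2.
Absorption A = 12·0.01 + 17·0.11 + 81·0.62 + 63·0.03 + 16·0.01 + 81·0.12 = 63.980 sabins.
ᾱ = 63.980 / 270.0 = 0.2370.
−S·ln(1−ᾱ) = −270.0 × ln(1 − 0.2370) = 73.034.
V = 9 × 9 × 3 = 243 m³.
T = 0.161·V/[−S·ln(1−ᾱ)] = 0.161·243/73.034 = 0.54 s.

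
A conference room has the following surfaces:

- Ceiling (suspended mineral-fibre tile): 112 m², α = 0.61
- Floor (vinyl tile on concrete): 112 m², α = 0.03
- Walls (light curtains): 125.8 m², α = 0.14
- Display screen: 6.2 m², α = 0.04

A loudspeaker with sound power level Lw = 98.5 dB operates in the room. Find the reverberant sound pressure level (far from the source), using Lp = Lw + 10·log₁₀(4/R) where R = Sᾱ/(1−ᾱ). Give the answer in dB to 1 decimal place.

83.7 dB

A = 89.540 sabins; S = 356.0 m².
ᾱ = 89.540/356.0 = 0.2515; R = Sᾱ/(1−ᾱ) = 89.540/(1−0.2515) = 119.626 m².
Lp = 98.5 + 10·log₁₀(4/119.626) = 98.5 + (-14.76) = 83.7 dB.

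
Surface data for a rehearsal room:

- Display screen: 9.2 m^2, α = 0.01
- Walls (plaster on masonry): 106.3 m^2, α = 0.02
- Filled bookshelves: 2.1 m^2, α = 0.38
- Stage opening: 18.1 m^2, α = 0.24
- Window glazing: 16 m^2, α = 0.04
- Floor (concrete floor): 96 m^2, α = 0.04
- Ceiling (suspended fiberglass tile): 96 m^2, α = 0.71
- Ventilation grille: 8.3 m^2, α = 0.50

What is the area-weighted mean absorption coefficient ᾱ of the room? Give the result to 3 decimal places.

Total surface area S = 352.0 m^2.
Σ(Sᵢαᵢ) = 9.2·0.01 + 106.3·0.02 + 2.1·0.38 + 18.1·0.24 + 16·0.04 + 96·0.04 + 96·0.71 + 8.3·0.50 = 84.150.
ᾱ = 84.150 / 352.0 = 0.239.

0.239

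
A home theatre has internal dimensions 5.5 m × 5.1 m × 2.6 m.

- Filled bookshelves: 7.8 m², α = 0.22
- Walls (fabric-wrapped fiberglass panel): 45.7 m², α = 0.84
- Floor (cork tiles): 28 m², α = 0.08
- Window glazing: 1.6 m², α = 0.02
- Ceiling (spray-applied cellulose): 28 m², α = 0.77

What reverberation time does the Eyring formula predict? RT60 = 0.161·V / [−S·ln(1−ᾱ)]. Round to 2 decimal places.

Total surface area S = 7.8 + 45.7 + 28 + 1.6 + 28 = 111.1 m².
Σ(Sᵢαᵢ) = 7.8×0.22 + 45.7×0.84 + 28×0.08 + 1.6×0.02 + 28×0.77 = 63.936.
Mean coefficient ᾱ = A/S = 0.5755.
Eyring denominator: −S ln(1−ᾱ) = 95.195.
V = 5.5 × 5.1 × 2.6 = 72.93 m³.
T = 0.161·V/[−S·ln(1−ᾱ)] = 0.161·72.93/95.195 = 0.12 s.

0.12 seconds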